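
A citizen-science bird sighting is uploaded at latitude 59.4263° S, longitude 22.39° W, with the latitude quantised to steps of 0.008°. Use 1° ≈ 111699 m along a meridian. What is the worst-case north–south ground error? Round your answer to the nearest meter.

447 meters

With a 0.008° grid the true value lies within half a step, ±0.008°/2 = ±0.004°, of the stored one.
Along the meridian that is 0.004° × 111699 m/° = 446.796 m.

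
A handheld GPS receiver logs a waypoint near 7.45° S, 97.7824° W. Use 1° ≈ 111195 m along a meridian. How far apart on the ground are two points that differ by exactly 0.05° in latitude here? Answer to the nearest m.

Along a meridian 0.05° is 0.05 × 111195 = 5559.75 m.

5560 m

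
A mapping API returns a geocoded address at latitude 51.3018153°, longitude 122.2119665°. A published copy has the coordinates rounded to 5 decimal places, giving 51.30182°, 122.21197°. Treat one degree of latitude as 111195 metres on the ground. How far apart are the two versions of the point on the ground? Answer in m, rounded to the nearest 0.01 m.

0.58 m

Δlat = 51.3018153 − 51.30182 = -0.0000047°; Δlon = 122.2119665 − 122.21197 = -0.0000035°.
N–S: -0.0000047° × 111195 m/° = -0.522616 m.
E–W at 51.3018°: -0.0000035° × 111195 × cos 51.3018° = -0.0000035 × 111195 × 0.6252 ≈ -0.243324 m.
Distance: √(0.522616² + 0.243324²) ≈ 0.576485 m.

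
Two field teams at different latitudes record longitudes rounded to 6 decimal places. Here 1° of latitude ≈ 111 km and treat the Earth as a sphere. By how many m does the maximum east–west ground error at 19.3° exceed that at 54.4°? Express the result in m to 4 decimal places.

Rounding to 6 decimal places leaves the longitude within ±5e-07° of the true value.
Error at 19.3° = 5e-07° × 111000 × cos 19.3° ≈ 0.0555 × 0.9438 = 0.052381 m.
Error at 54.4° = 5e-07° × 111000 × cos 54.4° ≈ 0.0555 × 0.5821 = 0.032308 m.
Difference: 0.052381 − 0.032308 = 0.020073 m.

0.0201 m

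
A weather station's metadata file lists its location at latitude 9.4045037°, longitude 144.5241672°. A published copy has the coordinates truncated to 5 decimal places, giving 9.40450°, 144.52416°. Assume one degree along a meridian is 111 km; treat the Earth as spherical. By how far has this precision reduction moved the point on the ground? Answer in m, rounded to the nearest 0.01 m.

0.89 m

Δlat = 9.4045037 − 9.40450 = +0.0000037°; Δlon = 144.5241672 − 144.52416 = +0.0000072°.
North–south shift: 0.0000037 × 111000 = 0.4107 m.
E–W at 9.4045°: 0.0000072° × 111000 × cos 9.4045° = 0.0000072 × 111000 × 0.9866 ≈ 0.788458 m.
Combined displacement = (0.4107² + 0.788458²)^½ ≈ 0.889011 m.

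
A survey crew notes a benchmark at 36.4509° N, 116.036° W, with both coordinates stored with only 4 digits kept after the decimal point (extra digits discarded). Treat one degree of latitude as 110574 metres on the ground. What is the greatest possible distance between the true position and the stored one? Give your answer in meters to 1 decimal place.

Truncating at 4 decimal places can drop up to a full unit in the last place, so each coordinate may be off by as much as 0.0001°.
N–S: 0.0001° × 110574 m/° = 11.0574 m.
East–west component at 36.4509°: 0.0001° × 110574 × cos 36.4509° ≈ 0.0001 × 88942 ≈ 8.8942 m.
Worst case both components are at the extreme and orthogonal: √(11.0574² + 8.8942²) ≈ 14.1906 m.

14.2 meters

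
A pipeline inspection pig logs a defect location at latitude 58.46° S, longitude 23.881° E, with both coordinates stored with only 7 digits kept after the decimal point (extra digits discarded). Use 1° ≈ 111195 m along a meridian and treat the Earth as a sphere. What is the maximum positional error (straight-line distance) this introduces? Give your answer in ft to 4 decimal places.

Truncating at 7 decimal places can drop up to a full unit in the last place, so each coordinate may be off by as much as 1e-07°.
N–S: 1e-07° × 111195 m/° = 0.0111195 m.
East–west component at 58.46°: 1e-07° × 111195 × cos 58.46° ≈ 1e-07 × 58165.4 ≈ 0.00581654 m.
The two errors are perpendicular, so the maximum displacement is √(0.0111195² + 0.00581654²) ≈ 0.0125489 m.
In feet: 0.0125489 m ÷ 0.3048 ≈ 0.041171 ft.

0.0412 ft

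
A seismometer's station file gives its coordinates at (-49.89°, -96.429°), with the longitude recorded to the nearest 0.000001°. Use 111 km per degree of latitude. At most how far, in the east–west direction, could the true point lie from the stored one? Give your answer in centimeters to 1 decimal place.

3.6 centimeters

Rounding to 6 decimal places leaves the longitude within ±5e-07° of the true value.
One degree of longitude at 49.89° is 111000 × cos 49.89° ≈ 111000 × 0.6443 = 71512.5 m.
Maximum E–W displacement: 5e-07 × 71512.5 = 0.0357563 m.
That is 0.0357563 m = 3.5756 cm.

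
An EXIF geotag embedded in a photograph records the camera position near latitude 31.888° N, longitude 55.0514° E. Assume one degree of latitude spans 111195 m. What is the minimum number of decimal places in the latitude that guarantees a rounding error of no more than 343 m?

One degree of latitude covers 111195 m.
N decimal places → at most half a unit in the last place, 0.5 × 10⁻ᴺ° = 111195/2 × 10⁻ᴺ m.
Setting 55597.5 × 10⁻ᴺ ≤ 343 gives 10ᴺ ≥ 162.1, i.e. N ≥ 2.21.
N = 2 would give 556 m (too coarse); N = 3 gives 55.6 m ≤ 343 m.

3 decimal places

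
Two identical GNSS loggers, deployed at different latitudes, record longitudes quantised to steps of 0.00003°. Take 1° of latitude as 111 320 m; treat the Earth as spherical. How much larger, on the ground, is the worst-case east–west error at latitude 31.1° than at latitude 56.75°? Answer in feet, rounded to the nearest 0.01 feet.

1.69 feet

With a 0.00003° grid the true value lies within half a step, ±0.00003°/2 = ±1.5e-05°, of the stored one.
Error at 31.1° = 1.5e-05° × 111320 × cos 31.1° ≈ 1.6698 × 0.8563 = 1.4298 m.
Error at 56.75° = 1.5e-05° × 111320 × cos 56.75° ≈ 1.6698 × 0.5483 = 0.91554 m.
So the lower-latitude error exceeds the higher by 1.4298 − 0.91554 = 0.51425 m.
Converting: 0.514255 m × 3.2808 ft/m ≈ 1.6872 ft.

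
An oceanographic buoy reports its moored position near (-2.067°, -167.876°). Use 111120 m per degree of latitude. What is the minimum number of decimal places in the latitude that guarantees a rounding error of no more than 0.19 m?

One degree of latitude covers 111120 m.
With N decimal places the half-ulp bound is 0.5·10⁻ᴺ°, or 0.5·10⁻ᴺ × 111120 m on the ground.
Need 0.5 × 111120 × 10⁻ᴺ ≤ 0.19 → 10⁻ᴺ ≤ 3.420e-06, so N ≥ 5.47.
At 5 places the error can reach 0.556 m, but 6 places keeps it to 0.0556 m.

6 decimal places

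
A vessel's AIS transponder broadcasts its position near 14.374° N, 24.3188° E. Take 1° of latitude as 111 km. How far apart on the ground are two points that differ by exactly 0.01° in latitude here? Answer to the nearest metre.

0.01° × 111000 m/° = 1110 m.

1110 metres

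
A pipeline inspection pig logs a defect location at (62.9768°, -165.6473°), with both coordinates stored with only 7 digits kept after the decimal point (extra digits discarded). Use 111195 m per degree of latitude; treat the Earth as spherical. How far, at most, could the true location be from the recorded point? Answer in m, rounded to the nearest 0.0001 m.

0.0122 m

Truncating at 7 decimal places can drop up to a full unit in the last place, so each coordinate may be off by as much as 1e-07°.
N–S: 1e-07° × 111195 m/° = 0.0111195 m.
Longitude error → 1e-07 × 111195 × cos 62.9768° = 1e-07 × 111195 × 0.4544 ≈ 0.00505216 m.
Combining orthogonally: (0.0111195² + 0.00505216²)^½ ≈ 0.0122134 m.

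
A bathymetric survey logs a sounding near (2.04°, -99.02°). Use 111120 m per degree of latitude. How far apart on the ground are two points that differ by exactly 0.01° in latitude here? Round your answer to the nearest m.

0.01° × 111120 m/° = 1111.2 m.

1111 m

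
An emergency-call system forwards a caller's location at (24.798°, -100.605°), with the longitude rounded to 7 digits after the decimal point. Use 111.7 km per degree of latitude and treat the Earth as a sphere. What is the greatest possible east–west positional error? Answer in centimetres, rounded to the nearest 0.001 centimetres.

Rounding to 7 decimal places leaves the longitude within ±5e-08° of the true value.
At latitude 24.798° a degree of longitude spans 111700 m × cos 24.798° = 111700 × 0.9078 ≈ 101400 m.
East–west error: 5e-08° × 101400 m/° ≈ 0.00507002 m.
That is 0.00507002 m = 0.507 cm.

0.507 centimetres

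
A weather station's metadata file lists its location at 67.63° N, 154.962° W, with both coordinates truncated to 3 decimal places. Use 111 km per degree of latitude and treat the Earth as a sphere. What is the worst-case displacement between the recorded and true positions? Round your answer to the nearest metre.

119 metres

Truncating at 3 decimal places can drop up to a full unit in the last place, so each coordinate may be off by as much as 0.001°.
N–S: 0.001° × 111000 m/° = 111 m.
E–W at 67.63°: 0.001° × 111000 × cos 67.63° = 0.001 × 111000 × 0.3806 ≈ 42.2451 m.
The two errors are perpendicular, so the maximum displacement is √(111² + 42.2451²) ≈ 118.767 m.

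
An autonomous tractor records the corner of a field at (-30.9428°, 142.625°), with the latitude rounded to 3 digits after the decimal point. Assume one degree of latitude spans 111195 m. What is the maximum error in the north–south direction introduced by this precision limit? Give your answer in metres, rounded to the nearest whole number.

56 metres

Rounding to 3 decimal places leaves the latitude within ±0.0005° of the true value.
Along the meridian that is 0.0005° × 111195 m/° = 55.5975 m.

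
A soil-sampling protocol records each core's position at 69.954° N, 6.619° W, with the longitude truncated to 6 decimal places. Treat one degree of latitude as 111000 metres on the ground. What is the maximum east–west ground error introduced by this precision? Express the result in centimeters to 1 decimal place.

3.8 centimeters

Truncating at 6 decimal places can drop up to a full unit in the last place, so the longitude may be off by as much as 1e-06°.
At latitude 69.954° a degree of longitude spans 111000 m × cos 69.954° = 111000 × 0.3428 ≈ 38048 m.
Maximum E–W displacement: 1e-06 × 38048 = 0.038048 m.
That is 0.038048 m = 3.8048 cm.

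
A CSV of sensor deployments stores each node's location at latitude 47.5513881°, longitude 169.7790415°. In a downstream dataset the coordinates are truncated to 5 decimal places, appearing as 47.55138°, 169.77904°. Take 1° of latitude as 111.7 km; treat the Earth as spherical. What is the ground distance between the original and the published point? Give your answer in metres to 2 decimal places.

0.91 metres

Δlat = 47.5513881 − 47.55138 = +0.0000081°; Δlon = 169.7790415 − 169.77904 = +0.0000015°.
N–S: 0.0000081° × 111700 m/° = 0.90477 m.
East–west at this latitude: 0.0000015° × 111700 × cos 47.5514° ≈ 0.0000015 × 75389.5 = 0.113084 m.
Hypotenuse of the two orthogonal shifts: √(0.90477² + 0.113084²) = 0.91181 m.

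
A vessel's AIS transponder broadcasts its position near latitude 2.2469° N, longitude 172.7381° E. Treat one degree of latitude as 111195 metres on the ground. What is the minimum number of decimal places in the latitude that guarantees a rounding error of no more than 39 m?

One degree of latitude covers 111195 m.
N decimal places → at most half a unit in the last place, 0.5 × 10⁻ᴺ° = 111195/2 × 10⁻ᴺ m.
Setting 55597.5 × 10⁻ᴺ ≤ 39 gives 10ᴺ ≥ 1426, i.e. N ≥ 3.15.
N = 3 would give 55.6 m (too coarse); N = 4 gives 5.56 m ≤ 39 m.

4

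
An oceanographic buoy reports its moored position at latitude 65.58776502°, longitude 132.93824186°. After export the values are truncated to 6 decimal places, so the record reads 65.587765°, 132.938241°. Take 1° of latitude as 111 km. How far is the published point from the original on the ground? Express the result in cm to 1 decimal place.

4.0 cm

Δlat = 65.58776502 − 65.587765 = +0.00000002°; Δlon = 132.93824186 − 132.938241 = +0.00000086°.
N–S: 0.00000002° × 111000 m/° = 0.00222 m.
East–west at this latitude: 0.00000086° × 111000 × cos 65.5878° ≈ 0.00000086 × 45876.2 = 0.0394535 m.
Hypotenuse of the two orthogonal shifts: √(0.00222² + 0.0394535²) = 0.0395159 m.
That is 0.0395159 m = 3.9516 cm.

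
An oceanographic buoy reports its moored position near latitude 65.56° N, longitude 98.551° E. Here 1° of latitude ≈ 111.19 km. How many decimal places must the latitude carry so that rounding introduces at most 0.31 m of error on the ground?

One degree of latitude covers 111190 m.
N decimal places → at most half a unit in the last place, 0.5 × 10⁻ᴺ° = 111190/2 × 10⁻ᴺ m.
Setting 55595 × 10⁻ᴺ ≤ 0.31 gives 10ᴺ ≥ 1.793e+05, i.e. N ≥ 5.25.
So 6 decimal places suffice (0.0556 m); 5 would allow up to 0.556 m.

6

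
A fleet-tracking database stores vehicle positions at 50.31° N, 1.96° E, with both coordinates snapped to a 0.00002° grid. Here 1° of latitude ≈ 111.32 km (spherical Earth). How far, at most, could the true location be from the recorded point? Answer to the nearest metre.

With a 0.00002° grid the true value lies within half a step, ±0.00002°/2 = ±1e-05°, of the stored one.
North–south component: 1e-05° × 111320 = 1.1132 m.
East–west component at 50.31°: 1e-05° × 111320 × cos 50.31° ≈ 1e-05 × 71092.7 ≈ 0.710927 m.
Combining orthogonally: (1.1132² + 0.710927²)^½ ≈ 1.32084 m.

1 metres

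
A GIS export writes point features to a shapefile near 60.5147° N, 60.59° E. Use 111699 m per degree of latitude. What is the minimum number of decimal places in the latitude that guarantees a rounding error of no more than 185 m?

One degree of latitude covers 111699 m.
Rounding to N decimal places gives at most 0.5 × 10⁻ᴺ degrees of error, i.e. 0.5 × 10⁻ᴺ × 111699 m.
Need 0.5 × 111699 × 10⁻ᴺ ≤ 185 → 10⁻ᴺ ≤ 3.312e-03, so N ≥ 2.48.
At 2 places the error can reach 558 m, but 3 places keeps it to 55.8 m.

3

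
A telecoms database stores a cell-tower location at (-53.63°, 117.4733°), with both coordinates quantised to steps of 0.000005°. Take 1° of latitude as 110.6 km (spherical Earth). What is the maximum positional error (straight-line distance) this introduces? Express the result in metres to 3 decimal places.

0.321 metres

With a 0.000005° grid the true value lies within half a step, ±0.000005°/2 = ±2.5e-06°, of the stored one.
North–south component: 2.5e-06° × 110600 = 0.2765 m.
East–west component at 53.63°: 2.5e-06° × 110600 × cos 53.63° ≈ 2.5e-06 × 65585.5 ≈ 0.163964 m.
The two errors are perpendicular, so the maximum displacement is √(0.2765² + 0.163964²) ≈ 0.32146 m.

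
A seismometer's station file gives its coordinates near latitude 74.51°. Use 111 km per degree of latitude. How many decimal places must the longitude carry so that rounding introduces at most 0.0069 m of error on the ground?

7 decimal places

At 74.51° one degree of longitude covers 111000 × cos 74.51° ≈ 111000 × 0.2671 ≈ 29644.8 m.
N decimal places → at most half a unit in the last place, 0.5 × 10⁻ᴺ° = 29644.8/2 × 10⁻ᴺ m.
Need 0.5 × 29644.8 × 10⁻ᴺ ≤ 0.0069 → 10⁻ᴺ ≤ 4.655e-07, so N ≥ 6.33.
At 6 places the error can reach 0.0148 m, but 7 places keeps it to 0.00148 m.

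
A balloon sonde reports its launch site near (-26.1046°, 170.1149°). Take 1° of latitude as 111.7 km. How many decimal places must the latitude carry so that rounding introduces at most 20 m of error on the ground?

4

One degree of latitude covers 111700 m.
With N decimal places the half-ulp bound is 0.5·10⁻ᴺ°, or 0.5·10⁻ᴺ × 111700 m on the ground.
Setting 55850 × 10⁻ᴺ ≤ 20 gives 10ᴺ ≥ 2792, i.e. N ≥ 3.45.
At 3 places the error can reach 55.9 m, but 4 places keeps it to 5.58 m.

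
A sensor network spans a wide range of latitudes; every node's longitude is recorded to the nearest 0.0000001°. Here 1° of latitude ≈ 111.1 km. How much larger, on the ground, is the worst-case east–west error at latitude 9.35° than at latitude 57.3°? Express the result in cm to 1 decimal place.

Rounding to 7 decimal places leaves the longitude within ±5e-08° of the true value.
At 9.35°: 5e-08° × 111100 × cos 9.35° = 5e-08 × 111100 × 0.9867 ≈ 0.0054812 m.
Error at 57.3° = 5e-08° × 111100 × cos 57.3° ≈ 0.005555 × 0.5402 = 0.003001 m.
So the lower-latitude error exceeds the higher by 0.0054812 − 0.003001 = 0.0024802 m.
That is 0.00248016 m = 0.24802 cm.

0.2 cm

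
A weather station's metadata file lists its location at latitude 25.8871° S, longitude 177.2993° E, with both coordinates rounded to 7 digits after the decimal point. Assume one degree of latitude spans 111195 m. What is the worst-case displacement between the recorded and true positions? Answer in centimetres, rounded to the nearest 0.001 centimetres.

Rounding to 7 decimal places leaves each coordinate within ±5e-08° of the true value.
North–south component: 5e-08° × 111195 = 0.00555975 m.
East–west component at 25.8871°: 5e-08° × 111195 × cos 25.8871° ≈ 5e-08 × 100037 ≈ 0.00500186 m.
Combining orthogonally: (0.00555975² + 0.00500186²)^½ ≈ 0.0074786 m.
That is 0.0074786 m = 0.74786 cm.

0.748 centimetres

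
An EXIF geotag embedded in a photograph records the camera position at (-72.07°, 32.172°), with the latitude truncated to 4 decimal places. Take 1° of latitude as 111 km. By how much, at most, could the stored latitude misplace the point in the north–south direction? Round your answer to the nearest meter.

Truncating at 4 decimal places can drop up to a full unit in the last place, so the latitude may be off by as much as 0.0001°.
So the N–S error is at most 0.0001 × 111000 = 11.1 m.

11 meters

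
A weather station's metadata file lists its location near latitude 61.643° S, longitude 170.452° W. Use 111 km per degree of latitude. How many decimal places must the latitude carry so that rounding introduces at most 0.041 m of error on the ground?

One degree of latitude covers 111000 m.
Rounding to N decimal places gives at most 0.5 × 10⁻ᴺ degrees of error, i.e. 0.5 × 10⁻ᴺ × 111000 m.
Setting 55500 × 10⁻ᴺ ≤ 0.041 gives 10ᴺ ≥ 1.354e+06, i.e. N ≥ 6.13.
N = 6 would give 0.0555 m (too coarse); N = 7 gives 0.00555 m ≤ 0.041 m.

7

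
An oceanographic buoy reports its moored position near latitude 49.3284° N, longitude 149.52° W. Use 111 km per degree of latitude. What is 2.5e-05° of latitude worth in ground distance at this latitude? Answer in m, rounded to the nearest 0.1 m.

2.5e-05° × 111000 m/° = 2.775 m.

2.8 m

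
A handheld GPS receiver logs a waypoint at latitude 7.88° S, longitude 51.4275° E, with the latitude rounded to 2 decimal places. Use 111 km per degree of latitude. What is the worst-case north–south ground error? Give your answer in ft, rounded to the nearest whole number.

Rounding to 2 decimal places leaves the latitude within ±0.005° of the true value.
So the N–S error is at most 0.005 × 111000 = 555 m.
Converting: 555 m × 3.2808 ft/m ≈ 1820.9 ft.

1821 ft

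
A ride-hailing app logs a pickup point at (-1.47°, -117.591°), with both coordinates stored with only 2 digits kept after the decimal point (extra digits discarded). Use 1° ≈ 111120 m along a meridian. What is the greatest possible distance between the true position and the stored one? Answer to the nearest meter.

Truncating at 2 decimal places can drop up to a full unit in the last place, so each coordinate may be off by as much as 0.01°.
N–S: 0.01° × 111120 m/° = 1111.2 m.
East–west component at 1.47°: 0.01° × 111120 × cos 1.47° ≈ 0.01 × 111083 ≈ 1110.83 m.
Worst case both components are at the extreme and orthogonal: √(1111.2² + 1110.83²) ≈ 1571.22 m.

1571 meters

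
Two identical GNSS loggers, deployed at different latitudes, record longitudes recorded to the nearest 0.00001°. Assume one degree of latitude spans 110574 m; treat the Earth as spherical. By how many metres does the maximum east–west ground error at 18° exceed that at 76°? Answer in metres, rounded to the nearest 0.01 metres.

0.39 metres

Rounding to 5 decimal places leaves the longitude within ±5e-06° of the true value.
Error at 18° = 5e-06° × 110574 × cos 18° ≈ 0.55287 × 0.9511 = 0.52581 m.
At 76°: 5e-06° × 110574 × cos 76° = 5e-06 × 110574 × 0.2419 ≈ 0.13375 m.
So the lower-latitude error exceeds the higher by 0.52581 − 0.13375 = 0.39206 m.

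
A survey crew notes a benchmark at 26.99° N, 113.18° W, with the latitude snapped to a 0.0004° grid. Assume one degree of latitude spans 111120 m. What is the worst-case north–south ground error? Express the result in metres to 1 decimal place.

22.2 metres

With a 0.0004° grid the true value lies within half a step, ±0.0004°/2 = ±0.0002°, of the stored one.
North–south distance: 0.0002° × 111120 m/° = 22.224 m.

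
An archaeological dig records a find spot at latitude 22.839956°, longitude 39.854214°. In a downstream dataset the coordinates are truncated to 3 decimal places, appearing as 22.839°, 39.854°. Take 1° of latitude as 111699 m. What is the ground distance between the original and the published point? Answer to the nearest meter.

109 meters

The latitude changed by +0.000956° and the longitude by +0.000214°.
N–S: 0.000956° × 111699 m/° = 106.784 m.
East–west at this latitude: 0.000214° × 111699 × cos 22.839° ≈ 0.000214 × 102942 = 22.0295 m.
Combined displacement = (106.784² + 22.0295²)^½ ≈ 109.033 m.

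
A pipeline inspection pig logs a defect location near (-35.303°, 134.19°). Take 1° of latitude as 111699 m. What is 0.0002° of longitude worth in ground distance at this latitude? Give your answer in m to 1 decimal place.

18.2 m

0.0002° of longitude at 35.303° is 0.0002 × 111699 × cos 35.303° ≈ 0.0002 × 91158.4 = 18.2317 m.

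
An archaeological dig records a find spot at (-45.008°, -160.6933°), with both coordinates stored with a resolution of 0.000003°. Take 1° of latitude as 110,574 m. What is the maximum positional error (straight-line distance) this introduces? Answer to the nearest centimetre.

20 centimetres

With a 0.000003° grid the true value lies within half a step, ±0.000003°/2 = ±1.5e-06°, of the stored one.
N–S: 1.5e-06° × 110574 m/° = 0.165861 m.
East–west component at 45.008°: 1.5e-06° × 110574 × cos 45.008° ≈ 1.5e-06 × 78176.7 ≈ 0.117265 m.
The two errors are perpendicular, so the maximum displacement is √(0.165861² + 0.117265²) ≈ 0.203128 m.
That is 0.203128 m = 20.313 cm.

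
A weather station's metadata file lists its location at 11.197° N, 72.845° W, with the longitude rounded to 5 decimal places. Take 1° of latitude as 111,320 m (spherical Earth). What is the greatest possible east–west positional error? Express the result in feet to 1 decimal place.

1.8 feet

Rounding to 5 decimal places leaves the longitude within ±5e-06° of the true value.
Parallels shrink by cos φ, so at 11.197° a degree of longitude is 111320 × 0.9810 ≈ 109201 m.
So at most 5e-06° × 109201 ≈ 0.546005 m east–west.
In feet: 0.546005 m ÷ 0.3048 ≈ 1.7914 ft.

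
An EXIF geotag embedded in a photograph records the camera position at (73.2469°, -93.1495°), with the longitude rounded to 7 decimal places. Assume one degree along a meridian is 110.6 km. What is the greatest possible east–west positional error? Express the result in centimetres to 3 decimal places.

0.159 centimetres

Rounding to 7 decimal places leaves the longitude within ±5e-08° of the true value.
One degree of longitude at 73.2469° is 110600 × cos 73.2469° ≈ 110600 × 0.2882 = 31880.2 m.
East–west error: 5e-08° × 31880.2 m/° ≈ 0.00159401 m.
That is 0.00159401 m = 0.1594 cm.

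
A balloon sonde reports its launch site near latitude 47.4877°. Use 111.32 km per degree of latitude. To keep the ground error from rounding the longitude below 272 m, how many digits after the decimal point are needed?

3 decimal places

At 47.4877° one degree of longitude covers 111320 × cos 47.4877° ≈ 111320 × 0.6757 ≈ 75224.3 m.
N decimal places → at most half a unit in the last place, 0.5 × 10⁻ᴺ° = 75224.3/2 × 10⁻ᴺ m.
Setting 37612.2 × 10⁻ᴺ ≤ 272 gives 10ᴺ ≥ 138.3, i.e. N ≥ 2.14.
So 3 decimal places suffice (37.6 m); 2 would allow up to 376 m.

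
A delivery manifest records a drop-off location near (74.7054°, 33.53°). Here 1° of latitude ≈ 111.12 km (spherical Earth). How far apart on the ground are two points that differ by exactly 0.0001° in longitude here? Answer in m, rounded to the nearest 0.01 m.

2.93 m

One degree of longitude here spans 111120 × cos 74.7054° = 111120 × 0.2638 ≈ 29311.5 m; 0.0001° of that is 2.93115 m.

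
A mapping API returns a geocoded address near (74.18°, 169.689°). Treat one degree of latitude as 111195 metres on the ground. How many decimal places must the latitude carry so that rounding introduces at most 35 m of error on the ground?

4 decimal places

One degree of latitude covers 111195 m.
With N decimal places the half-ulp bound is 0.5·10⁻ᴺ°, or 0.5·10⁻ᴺ × 111195 m on the ground.
Setting 55597.5 × 10⁻ᴺ ≤ 35 gives 10ᴺ ≥ 1588, i.e. N ≥ 3.20.
At 3 places the error can reach 55.6 m, but 4 places keeps it to 5.56 m.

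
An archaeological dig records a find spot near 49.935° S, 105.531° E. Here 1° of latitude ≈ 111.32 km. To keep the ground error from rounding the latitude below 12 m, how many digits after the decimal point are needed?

4 decimal places

One degree of latitude covers 111320 m.
With N decimal places the half-ulp bound is 0.5·10⁻ᴺ°, or 0.5·10⁻ᴺ × 111320 m on the ground.
Setting 55660 × 10⁻ᴺ ≤ 12 gives 10ᴺ ≥ 4638, i.e. N ≥ 3.67.
At 3 places the error can reach 55.7 m, but 4 places keeps it to 5.57 m.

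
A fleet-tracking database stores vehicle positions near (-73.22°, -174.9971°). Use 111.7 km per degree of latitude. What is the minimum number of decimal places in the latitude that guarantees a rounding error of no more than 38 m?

One degree of latitude covers 111700 m.
N decimal places → at most half a unit in the last place, 0.5 × 10⁻ᴺ° = 111700/2 × 10⁻ᴺ m.
Setting 55850 × 10⁻ᴺ ≤ 38 gives 10ᴺ ≥ 1470, i.e. N ≥ 3.17.
So 4 decimal places suffice (5.58 m); 3 would allow up to 55.9 m.

4 decimal places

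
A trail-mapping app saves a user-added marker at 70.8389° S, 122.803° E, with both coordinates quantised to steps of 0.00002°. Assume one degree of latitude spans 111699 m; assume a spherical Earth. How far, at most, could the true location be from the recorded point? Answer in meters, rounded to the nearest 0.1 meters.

With a 0.00002° grid the true value lies within half a step, ±0.00002°/2 = ±1e-05°, of the stored one.
North–south component: 1e-05° × 111699 = 1.11699 m.
E–W at 70.8389°: 1e-05° × 111699 × cos 70.8389° = 1e-05 × 111699 × 0.3282 ≈ 0.366624 m.
Combining orthogonally: (1.11699² + 0.366624²)^½ ≈ 1.17562 m.

1.2 meters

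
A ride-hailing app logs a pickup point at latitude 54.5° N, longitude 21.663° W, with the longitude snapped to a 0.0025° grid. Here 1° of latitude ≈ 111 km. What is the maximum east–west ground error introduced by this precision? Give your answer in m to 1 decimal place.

With a 0.0025° grid the true value lies within half a step, ±0.0025°/2 = ±0.00125°, of the stored one.
At latitude 54.5° a degree of longitude spans 111000 m × cos 54.5° = 111000 × 0.5807 ≈ 64458 m.
Maximum E–W displacement: 0.00125 × 64458 = 80.5725 m.

80.6 m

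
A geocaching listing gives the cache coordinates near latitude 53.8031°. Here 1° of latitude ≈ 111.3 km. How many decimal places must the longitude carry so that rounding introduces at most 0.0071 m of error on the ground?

7

At 53.8031° one degree of longitude covers 111300 × cos 53.8031° ≈ 111300 × 0.5906 ≈ 65729.6 m.
Rounding to N decimal places gives at most 0.5 × 10⁻ᴺ degrees of error, i.e. 0.5 × 10⁻ᴺ × 65729.6 m.
Need 0.5 × 65729.6 × 10⁻ᴺ ≤ 0.0071 → 10⁻ᴺ ≤ 2.160e-07, so N ≥ 6.67.
At 6 places the error can reach 0.0329 m, but 7 places keeps it to 0.00329 m.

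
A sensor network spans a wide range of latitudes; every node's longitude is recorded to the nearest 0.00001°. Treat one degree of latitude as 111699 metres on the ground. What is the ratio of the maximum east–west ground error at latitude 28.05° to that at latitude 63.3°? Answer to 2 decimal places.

Rounding to 5 decimal places leaves the longitude within ±5e-06° of the true value.
At 28.05°: 5e-06° × 111699 × cos 28.05° = 5e-06 × 111699 × 0.8825 ≈ 0.49289 m.
Error at 63.3° = 5e-06° × 111699 × cos 63.3° ≈ 0.5585 × 0.4493 = 0.25094 m.
The ratio reduces to cos 28.05° / cos 63.3° = 0.8825/0.4493 ≈ 1.9642.

1.96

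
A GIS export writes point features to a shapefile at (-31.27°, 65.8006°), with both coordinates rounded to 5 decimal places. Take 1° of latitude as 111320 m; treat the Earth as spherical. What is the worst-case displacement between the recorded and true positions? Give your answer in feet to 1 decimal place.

Rounding to 5 decimal places leaves each coordinate within ±5e-06° of the true value.
North–south component: 5e-06° × 111320 = 0.5566 m.
Longitude error → 5e-06 × 111320 × cos 31.27° = 5e-06 × 111320 × 0.8547 ≈ 0.475743 m.
Worst case both components are at the extreme and orthogonal: √(0.5566² + 0.475743²) ≈ 0.732212 m.
Converting: 0.732212 m × 3.2808 ft/m ≈ 2.4023 ft.

2.4 feet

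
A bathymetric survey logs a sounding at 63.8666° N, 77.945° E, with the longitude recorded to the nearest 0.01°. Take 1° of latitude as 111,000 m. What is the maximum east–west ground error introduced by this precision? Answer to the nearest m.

244 m

Rounding to 2 decimal places leaves the longitude within ±0.005° of the true value.
Parallels shrink by cos φ, so at 63.8666° a degree of longitude is 111000 × 0.4405 ≈ 48891.3 m.
East–west error: 0.005° × 48891.3 m/° ≈ 244.457 m.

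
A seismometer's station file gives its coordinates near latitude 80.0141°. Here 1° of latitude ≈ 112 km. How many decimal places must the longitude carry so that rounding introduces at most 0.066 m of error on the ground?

6 decimal places

At 80.0141° one degree of longitude covers 112000 × cos 80.0141° ≈ 112000 × 0.1734 ≈ 19421.5 m.
Rounding to N decimal places gives at most 0.5 × 10⁻ᴺ degrees of error, i.e. 0.5 × 10⁻ᴺ × 19421.5 m.
Setting 9710.73 × 10⁻ᴺ ≤ 0.066 gives 10ᴺ ≥ 1.471e+05, i.e. N ≥ 5.17.
N = 5 would give 0.0971 m (too coarse); N = 6 gives 0.00971 m ≤ 0.066 m.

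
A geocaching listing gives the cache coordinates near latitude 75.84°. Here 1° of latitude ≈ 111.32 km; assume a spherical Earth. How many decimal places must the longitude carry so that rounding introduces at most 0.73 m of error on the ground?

5 decimal places

At 75.84° one degree of longitude covers 111320 × cos 75.84° ≈ 111320 × 0.2446 ≈ 27232.3 m.
N decimal places → at most half a unit in the last place, 0.5 × 10⁻ᴺ° = 27232.3/2 × 10⁻ᴺ m.
Need 0.5 × 27232.3 × 10⁻ᴺ ≤ 0.73 → 10⁻ᴺ ≤ 5.361e-05, so N ≥ 4.27.
At 4 places the error can reach 1.36 m, but 5 places keeps it to 0.136 m.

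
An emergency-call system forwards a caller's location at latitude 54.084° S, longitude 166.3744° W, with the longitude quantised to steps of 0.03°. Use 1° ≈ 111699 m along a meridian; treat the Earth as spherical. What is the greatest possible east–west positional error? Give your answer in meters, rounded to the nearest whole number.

983 meters

With a 0.03° grid the true value lies within half a step, ±0.03°/2 = ±0.015°, of the stored one.
Parallels shrink by cos φ, so at 54.084° a degree of longitude is 111699 × 0.5866 ≈ 65522.5 m.
Maximum E–W displacement: 0.015 × 65522.5 = 982.837 m.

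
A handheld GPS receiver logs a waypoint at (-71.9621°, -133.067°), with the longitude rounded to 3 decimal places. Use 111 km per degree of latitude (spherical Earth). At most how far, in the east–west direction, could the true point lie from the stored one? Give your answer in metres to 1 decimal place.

17.2 metres

Rounding to 3 decimal places leaves the longitude within ±0.0005° of the true value.
One degree of longitude at 71.9621° is 111000 × cos 71.9621° ≈ 111000 × 0.3096 = 34370.7 m.
Maximum E–W displacement: 0.0005 × 34370.7 = 17.1854 m.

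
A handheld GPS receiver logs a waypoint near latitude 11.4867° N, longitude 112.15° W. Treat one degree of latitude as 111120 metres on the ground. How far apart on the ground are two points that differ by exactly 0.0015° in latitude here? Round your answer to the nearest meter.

0.0015° × 111120 m/° = 166.68 m.

167 meters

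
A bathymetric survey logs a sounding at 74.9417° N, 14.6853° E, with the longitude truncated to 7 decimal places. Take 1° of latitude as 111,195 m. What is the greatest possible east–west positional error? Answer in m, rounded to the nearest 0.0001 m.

0.0029 m

Truncating at 7 decimal places can drop up to a full unit in the last place, so the longitude may be off by as much as 1e-07°.
One degree of longitude at 74.9417° is 111195 × cos 74.9417° ≈ 111195 × 0.2598 = 28888.7 m.
So at most 1e-07° × 28888.7 ≈ 0.00288887 m east–west.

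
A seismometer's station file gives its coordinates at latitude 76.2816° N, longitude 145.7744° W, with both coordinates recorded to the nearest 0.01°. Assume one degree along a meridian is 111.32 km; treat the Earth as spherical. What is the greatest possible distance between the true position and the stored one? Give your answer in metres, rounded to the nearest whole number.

Rounding to 2 decimal places leaves each coordinate within ±0.005° of the true value.
N–S: 0.005° × 111320 m/° = 556.6 m.
East–west component at 76.2816°: 0.005° × 111320 × cos 76.2816° ≈ 0.005 × 26399.6 ≈ 131.998 m.
Worst case both components are at the extreme and orthogonal: √(556.6² + 131.998²) ≈ 572.038 m.

572 metres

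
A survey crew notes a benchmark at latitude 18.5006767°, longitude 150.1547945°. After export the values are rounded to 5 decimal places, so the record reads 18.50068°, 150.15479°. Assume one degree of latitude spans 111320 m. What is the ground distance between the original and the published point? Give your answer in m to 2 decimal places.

0.60 m

The latitude changed by -0.0000033° and the longitude by +0.0000045°.
N–S: -0.0000033° × 111320 m/° = -0.367356 m.
East–west at this latitude: 0.0000045° × 111320 × cos 18.5007° ≈ 0.0000045 × 105567 = 0.475051 m.
Hypotenuse of the two orthogonal shifts: √(0.367356² + 0.475051²) = 0.60052 m.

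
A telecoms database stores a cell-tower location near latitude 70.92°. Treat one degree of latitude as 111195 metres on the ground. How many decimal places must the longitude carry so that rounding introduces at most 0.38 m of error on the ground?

5 decimal places

At 70.92° one degree of longitude covers 111195 × cos 70.92° ≈ 111195 × 0.3269 ≈ 36348.3 m.
With N decimal places the half-ulp bound is 0.5·10⁻ᴺ°, or 0.5·10⁻ᴺ × 36348.3 m on the ground.
Need 0.5 × 36348.3 × 10⁻ᴺ ≤ 0.38 → 10⁻ᴺ ≤ 2.091e-05, so N ≥ 4.68.
At 4 places the error can reach 1.82 m, but 5 places keeps it to 0.182 m.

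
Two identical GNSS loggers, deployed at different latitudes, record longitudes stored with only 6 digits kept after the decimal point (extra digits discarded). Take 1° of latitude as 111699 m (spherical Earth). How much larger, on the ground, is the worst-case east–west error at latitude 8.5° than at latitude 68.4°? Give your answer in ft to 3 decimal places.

Truncating at 6 decimal places can drop up to a full unit in the last place, so the longitude may be off by as much as 1e-06°.
Error at 8.5° = 1e-06° × 111699 × cos 8.5° ≈ 0.1117 × 0.9890 = 0.11047 m.
Error at 68.4° = 1e-06° × 111699 × cos 68.4° ≈ 0.1117 × 0.3681 = 0.041119 m.
So the lower-latitude error exceeds the higher by 0.11047 − 0.041119 = 0.069353 m.
In feet: 0.0693529 m ÷ 0.3048 ≈ 0.22754 ft.

0.228 ft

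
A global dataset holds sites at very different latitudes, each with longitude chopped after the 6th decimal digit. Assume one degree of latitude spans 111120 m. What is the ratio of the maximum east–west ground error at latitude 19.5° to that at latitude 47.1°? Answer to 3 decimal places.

1.385

Truncating at 6 decimal places can drop up to a full unit in the last place, so the longitude may be off by as much as 1e-06°.
Error at 19.5° = 1e-06° × 111120 × cos 19.5° ≈ 0.11112 × 0.9426 = 0.10475 m.
Error at 47.1° = 1e-06° × 111120 × cos 47.1° ≈ 0.11112 × 0.6807 = 0.075642 m.
The ratio reduces to cos 19.5° / cos 47.1° = 0.9426/0.6807 ≈ 1.3848.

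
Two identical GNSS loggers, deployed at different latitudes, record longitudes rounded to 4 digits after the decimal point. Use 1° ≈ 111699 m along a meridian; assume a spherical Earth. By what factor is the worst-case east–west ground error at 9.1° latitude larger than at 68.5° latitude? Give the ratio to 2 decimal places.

Rounding to 4 decimal places leaves the longitude within ±5e-05° of the true value.
Error at 9.1° = 5e-05° × 111699 × cos 9.1° ≈ 5.585 × 0.9874 = 5.5147 m.
At 68.5°: 5e-05° × 111699 × cos 68.5° = 5e-05 × 111699 × 0.3665 ≈ 2.0469 m.
Ratio: 5.5147 / 2.0469 = cos 9.1° / cos 68.5° ≈ 2.6942.

2.69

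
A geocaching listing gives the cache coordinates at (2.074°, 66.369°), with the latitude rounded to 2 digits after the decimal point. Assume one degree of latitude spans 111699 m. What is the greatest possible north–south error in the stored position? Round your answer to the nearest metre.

558 metres

Rounding to 2 decimal places leaves the latitude within ±0.005° of the true value.
So the N–S error is at most 0.005 × 111699 = 558.495 m.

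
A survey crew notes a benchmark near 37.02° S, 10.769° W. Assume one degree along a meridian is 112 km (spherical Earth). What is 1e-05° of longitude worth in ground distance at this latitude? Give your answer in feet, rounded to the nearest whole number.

3 feet

1e-05° of longitude at 37.02° is 1e-05 × 112000 × cos 37.02° ≈ 1e-05 × 89423.6 = 0.894236 m.
Converting: 0.894236 m × 3.2808 ft/m ≈ 2.9338 ft.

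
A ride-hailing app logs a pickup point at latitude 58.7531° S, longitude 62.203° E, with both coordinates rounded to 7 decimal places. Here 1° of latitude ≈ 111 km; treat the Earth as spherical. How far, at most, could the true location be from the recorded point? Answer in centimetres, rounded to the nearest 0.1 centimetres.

Rounding to 7 decimal places leaves each coordinate within ±5e-08° of the true value.
North–south component: 5e-08° × 111000 = 0.00555 m.
E–W at 58.7531°: 5e-08° × 111000 × cos 58.7531° = 5e-08 × 111000 × 0.5187 ≈ 0.00287893 m.
Combining orthogonally: (0.00555² + 0.00287893²)^½ ≈ 0.00625226 m.
That is 0.00625226 m = 0.62523 cm.

0.6 centimetres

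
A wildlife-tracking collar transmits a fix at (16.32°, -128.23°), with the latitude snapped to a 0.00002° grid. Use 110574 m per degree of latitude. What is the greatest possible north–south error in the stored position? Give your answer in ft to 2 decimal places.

3.63 ft

With a 0.00002° grid the true value lies within half a step, ±0.00002°/2 = ±1e-05°, of the stored one.
So the N–S error is at most 1e-05 × 110574 = 1.10574 m.
Converting: 1.10574 m × 3.2808 ft/m ≈ 3.6278 ft.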